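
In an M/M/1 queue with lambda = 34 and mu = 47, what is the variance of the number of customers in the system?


rho = 34/47; Var(N) = rho/(1-rho)^2 = 9.46

9.46


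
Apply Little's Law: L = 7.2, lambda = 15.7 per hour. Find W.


W = L / lambda = 7.2 / 15.7 = 0.4586 hours

0.4586 hours


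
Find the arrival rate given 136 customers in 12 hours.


lambda = total arrivals / time = 136 / 12 = 11.33 per hour

11.33 per hour


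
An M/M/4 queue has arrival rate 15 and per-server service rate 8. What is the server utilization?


rho = lambda/(c*mu) = 15/(4*8) = 0.4688

0.4688


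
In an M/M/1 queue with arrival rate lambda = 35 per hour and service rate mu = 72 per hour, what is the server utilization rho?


rho = lambda/mu = 35/72 = 0.4861

0.4861


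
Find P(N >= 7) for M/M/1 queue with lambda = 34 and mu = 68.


P(N >= 7) = rho^7 = (34/68)^7 = 0.0078

0.0078


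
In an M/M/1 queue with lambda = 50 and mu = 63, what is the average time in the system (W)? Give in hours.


W = 1/(mu - lambda) = 1/(63 - 50) = 0.0769 hours

0.0769 hours


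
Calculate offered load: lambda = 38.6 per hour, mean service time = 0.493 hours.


Offered load a = lambda * E[S] = 38.6 * 0.493 = 19.03 Erlangs

19.03 Erlangs


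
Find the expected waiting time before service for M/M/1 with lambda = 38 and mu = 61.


rho = 38/61; Wq = rho/(mu - lambda) = 0.0271 hours

0.0271 hours


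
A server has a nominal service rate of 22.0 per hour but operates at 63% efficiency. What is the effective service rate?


Effective rate = mu * efficiency = 22.0 * 0.63 = 13.86 per hour

13.86 per hour


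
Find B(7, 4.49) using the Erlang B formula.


B(N,A) = (A^N/N!) / sum(A^k/k!, k=0..N) with N=7, A=4.49 = 0.0896

0.0896


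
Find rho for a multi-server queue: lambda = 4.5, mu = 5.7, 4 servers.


rho = lambda / (c * mu) = 4.5 / (4 * 5.7) = 0.1974

0.1974


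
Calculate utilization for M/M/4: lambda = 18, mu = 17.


rho = lambda/(c*mu) = 18/(4*17) = 0.2647

0.2647


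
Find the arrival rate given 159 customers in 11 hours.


lambda = total arrivals / time = 159 / 11 = 14.45 per hour

14.45 per hour


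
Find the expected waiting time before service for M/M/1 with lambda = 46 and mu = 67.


rho = 46/67; Wq = rho/(mu - lambda) = 0.0327 hours

0.0327 hours


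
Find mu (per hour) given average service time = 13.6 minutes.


mu = 60 / avg_service_time = 60 / 13.6 = 4.41 per hour

4.41 per hour


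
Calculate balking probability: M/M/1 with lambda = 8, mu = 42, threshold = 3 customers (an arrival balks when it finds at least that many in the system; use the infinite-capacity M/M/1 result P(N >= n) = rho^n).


P(N >= 3) = rho^3 = (8/42)^3 = 0.0069

0.0069


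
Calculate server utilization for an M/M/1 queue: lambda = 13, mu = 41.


rho = lambda/mu = 13/41 = 0.3171

0.3171


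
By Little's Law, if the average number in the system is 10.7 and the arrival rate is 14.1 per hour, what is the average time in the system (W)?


W = L / lambda = 10.7 / 14.1 = 0.7589 hours

0.7589 hours


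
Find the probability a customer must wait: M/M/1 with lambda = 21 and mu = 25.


P(wait) = rho = lambda/mu = 21/25 = 0.84

0.84


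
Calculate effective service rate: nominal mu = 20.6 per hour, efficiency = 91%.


Effective rate = mu * efficiency = 20.6 * 0.91 = 18.75 per hour

18.75 per hour


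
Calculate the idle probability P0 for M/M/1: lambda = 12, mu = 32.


P0 = 1 - rho = 1 - 12/32 = 0.625

0.625


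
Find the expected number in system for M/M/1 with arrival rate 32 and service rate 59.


rho = 32/59; L = rho/(1-rho) = 1.19

1.19


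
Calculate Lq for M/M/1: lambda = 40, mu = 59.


rho = 40/59; Lq = rho^2/(1-rho) = 1.43

1.43


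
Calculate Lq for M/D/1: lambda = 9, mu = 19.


M/D/1: Lq = rho^2 / (2*(1-rho)) where rho = 9/19; Lq = 0.21

0.21


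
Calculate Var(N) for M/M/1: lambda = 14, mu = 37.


rho = 14/37; Var(N) = rho/(1-rho)^2 = 0.98

0.98


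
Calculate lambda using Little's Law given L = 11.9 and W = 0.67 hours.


lambda = L / W = 11.9 / 0.67 = 17.76 per hour

17.76 per hour


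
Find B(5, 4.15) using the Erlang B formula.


B(N,A) = (A^N/N!) / sum(A^k/k!, k=0..N) with N=5, A=4.15 = 0.2124

0.2124


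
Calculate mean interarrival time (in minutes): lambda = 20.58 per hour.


Mean interarrival time = 60/lambda = 60/20.58 = 2.92 minutes

2.92 minutes


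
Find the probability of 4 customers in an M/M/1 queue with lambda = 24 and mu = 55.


rho = 24/55; P(n) = (1-rho)*rho^n = (1-24/55)*(24/55)^4 = 0.0204

0.0204


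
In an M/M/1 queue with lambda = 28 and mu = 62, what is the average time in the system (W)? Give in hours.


W = 1/(mu - lambda) = 1/(62 - 28) = 0.0294 hours

0.0294 hours


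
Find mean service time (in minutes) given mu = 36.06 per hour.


Mean service time = 60/mu = 60/36.06 = 1.66 minutes

1.66 minutes


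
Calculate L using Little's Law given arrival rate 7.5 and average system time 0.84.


L = lambda * W = 7.5 * 0.84 = 6.3

6.3


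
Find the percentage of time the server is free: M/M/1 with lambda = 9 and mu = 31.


Idle fraction = (1 - rho) * 100 = (1 - 9/31) * 100 = 71.0%

71.0%


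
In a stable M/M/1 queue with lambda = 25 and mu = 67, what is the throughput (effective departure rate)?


For a stable queue (lambda < mu), throughput = lambda = 25 per hour

25 per hour


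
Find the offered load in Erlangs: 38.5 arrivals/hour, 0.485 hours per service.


Offered load a = lambda * E[S] = 38.5 * 0.485 = 18.67 Erlangs

18.67 Erlangs


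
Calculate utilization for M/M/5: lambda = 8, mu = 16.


rho = lambda/(c*mu) = 8/(5*16) = 0.1

0.1


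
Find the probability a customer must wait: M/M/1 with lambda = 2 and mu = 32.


P(wait) = rho = lambda/mu = 2/32 = 0.0625

0.0625


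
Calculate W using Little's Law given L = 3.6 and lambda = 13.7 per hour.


W = L / lambda = 3.6 / 13.7 = 0.2628 hours

0.2628 hours


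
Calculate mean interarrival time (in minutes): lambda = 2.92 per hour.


Mean interarrival time = 60/lambda = 60/2.92 = 20.55 minutes

20.55 minutes


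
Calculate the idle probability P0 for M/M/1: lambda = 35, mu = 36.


P0 = 1 - rho = 1 - 35/36 = 0.0278

0.0278


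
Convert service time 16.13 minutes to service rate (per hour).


mu = 60 / avg_service_time = 60 / 16.13 = 3.72 per hour

3.72 per hour


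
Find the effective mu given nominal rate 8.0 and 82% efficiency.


Effective rate = mu * efficiency = 8.0 * 0.82 = 6.56 per hour

6.56 per hour


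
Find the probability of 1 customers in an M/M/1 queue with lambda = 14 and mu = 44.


rho = 14/44; P(n) = (1-rho)*rho^n = (1-14/44)*(14/44)^1 = 0.2169

0.2169


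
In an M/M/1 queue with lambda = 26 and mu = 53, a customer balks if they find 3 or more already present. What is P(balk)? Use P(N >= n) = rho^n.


P(N >= 3) = rho^3 = (26/53)^3 = 0.1181

0.1181


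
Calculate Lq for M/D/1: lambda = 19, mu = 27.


M/D/1: Lq = rho^2 / (2*(1-rho)) where rho = 19/27; Lq = 0.84

0.84


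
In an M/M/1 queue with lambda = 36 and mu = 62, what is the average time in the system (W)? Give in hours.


W = 1/(mu - lambda) = 1/(62 - 36) = 0.0385 hours

0.0385 hours


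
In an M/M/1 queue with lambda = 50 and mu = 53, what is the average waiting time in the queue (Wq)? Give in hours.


rho = 50/53; Wq = rho/(mu - lambda) = 0.3145 hours

0.3145 hours


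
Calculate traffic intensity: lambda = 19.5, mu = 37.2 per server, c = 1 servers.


rho = lambda / (c * mu) = 19.5 / (1 * 37.2) = 0.5242

0.5242


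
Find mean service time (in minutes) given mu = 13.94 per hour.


Mean service time = 60/mu = 60/13.94 = 4.3 minutes

4.3 minutes


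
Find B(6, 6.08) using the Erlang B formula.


B(N,A) = (A^N/N!) / sum(A^k/k!, k=0..N) with N=6, A=6.08 = 0.2705

0.2705


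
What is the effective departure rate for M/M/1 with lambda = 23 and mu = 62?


For a stable queue (lambda < mu), throughput = lambda = 23 per hour

23 per hour


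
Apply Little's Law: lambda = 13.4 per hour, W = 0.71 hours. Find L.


L = lambda * W = 13.4 * 0.71 = 9.51

9.51


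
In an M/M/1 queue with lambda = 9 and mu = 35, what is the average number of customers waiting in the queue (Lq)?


rho = 9/35; Lq = rho^2/(1-rho) = 0.09

0.09


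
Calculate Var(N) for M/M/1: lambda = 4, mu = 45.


rho = 4/45; Var(N) = rho/(1-rho)^2 = 0.11

0.11


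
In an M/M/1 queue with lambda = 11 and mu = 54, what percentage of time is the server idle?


Idle fraction = (1 - rho) * 100 = (1 - 11/54) * 100 = 79.6%

79.6%


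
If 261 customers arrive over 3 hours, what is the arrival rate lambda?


lambda = total arrivals / time = 261 / 3 = 87.0 per hour

87.0 per hour


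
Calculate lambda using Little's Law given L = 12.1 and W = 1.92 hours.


lambda = L / W = 12.1 / 1.92 = 6.3 per hour

6.3 per hour


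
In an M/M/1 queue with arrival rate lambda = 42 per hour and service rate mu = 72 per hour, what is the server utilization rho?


rho = lambda/mu = 42/72 = 0.5833

0.5833


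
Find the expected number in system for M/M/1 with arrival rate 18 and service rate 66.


rho = 18/66; L = rho/(1-rho) = 0.37

0.37


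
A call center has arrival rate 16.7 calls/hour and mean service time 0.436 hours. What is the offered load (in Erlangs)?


Offered load a = lambda * E[S] = 16.7 * 0.436 = 7.28 Erlangs

7.28 Erlangs


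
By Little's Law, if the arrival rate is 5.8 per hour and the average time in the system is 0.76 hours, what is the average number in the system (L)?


L = lambda * W = 5.8 * 0.76 = 4.41

4.41


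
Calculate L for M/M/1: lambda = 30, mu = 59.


rho = 30/59; L = rho/(1-rho) = 1.03

1.03


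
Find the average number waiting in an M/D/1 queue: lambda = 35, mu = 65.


M/D/1: Lq = rho^2 / (2*(1-rho)) where rho = 35/65; Lq = 0.31

0.31


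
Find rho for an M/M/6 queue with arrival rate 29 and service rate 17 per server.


rho = lambda/(c*mu) = 29/(6*17) = 0.2843

0.2843


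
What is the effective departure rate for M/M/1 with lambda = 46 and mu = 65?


For a stable queue (lambda < mu), throughput = lambda = 46 per hour

46 per hour


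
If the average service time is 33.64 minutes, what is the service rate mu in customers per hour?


mu = 60 / avg_service_time = 60 / 33.64 = 1.78 per hour

1.78 per hour


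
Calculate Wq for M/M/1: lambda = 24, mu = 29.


rho = 24/29; Wq = rho/(mu - lambda) = 0.1655 hours

0.1655 hours


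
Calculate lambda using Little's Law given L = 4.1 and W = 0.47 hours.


lambda = L / W = 4.1 / 0.47 = 8.72 per hour

8.72 per hour


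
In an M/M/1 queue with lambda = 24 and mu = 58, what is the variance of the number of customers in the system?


rho = 24/58; Var(N) = rho/(1-rho)^2 = 1.2

1.2


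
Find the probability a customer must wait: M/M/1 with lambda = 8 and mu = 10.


P(wait) = rho = lambda/mu = 8/10 = 0.8

0.8


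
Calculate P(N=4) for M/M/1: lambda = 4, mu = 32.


rho = 4/32; P(n) = (1-rho)*rho^n = (1-4/32)*(4/32)^4 = 0.0002

0.0002


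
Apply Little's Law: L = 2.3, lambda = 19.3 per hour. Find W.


W = L / lambda = 2.3 / 19.3 = 0.1192 hours

0.1192 hours


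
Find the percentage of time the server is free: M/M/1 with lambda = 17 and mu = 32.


Idle fraction = (1 - rho) * 100 = (1 - 17/32) * 100 = 46.9%

46.9%


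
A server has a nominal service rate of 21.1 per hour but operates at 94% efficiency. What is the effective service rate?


Effective rate = mu * efficiency = 21.1 * 0.94 = 19.83 per hour

19.83 per hour


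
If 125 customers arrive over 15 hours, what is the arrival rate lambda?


lambda = total arrivals / time = 125 / 15 = 8.33 per hour

8.33 per hour


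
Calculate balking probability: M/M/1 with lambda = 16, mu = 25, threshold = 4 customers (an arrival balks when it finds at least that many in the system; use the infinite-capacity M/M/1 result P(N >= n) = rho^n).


P(N >= 4) = rho^4 = (16/25)^4 = 0.1678

0.1678


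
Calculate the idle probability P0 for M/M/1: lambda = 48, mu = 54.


P0 = 1 - rho = 1 - 48/54 = 0.1111

0.1111


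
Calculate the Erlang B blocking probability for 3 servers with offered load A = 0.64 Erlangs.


B(N,A) = (A^N/N!) / sum(A^k/k!, k=0..N) with N=3, A=0.64 = 0.0231

0.0231


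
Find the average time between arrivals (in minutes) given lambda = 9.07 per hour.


Mean interarrival time = 60/lambda = 60/9.07 = 6.62 minutes

6.62 minutes


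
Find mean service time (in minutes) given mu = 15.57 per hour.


Mean service time = 60/mu = 60/15.57 = 3.85 minutes

3.85 minutes


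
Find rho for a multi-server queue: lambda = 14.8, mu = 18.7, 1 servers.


rho = lambda / (c * mu) = 14.8 / (1 * 18.7) = 0.7914

0.7914


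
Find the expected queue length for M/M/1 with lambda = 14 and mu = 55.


rho = 14/55; Lq = rho^2/(1-rho) = 0.09

0.09


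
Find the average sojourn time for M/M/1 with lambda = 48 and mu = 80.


W = 1/(mu - lambda) = 1/(80 - 48) = 0.0313 hours

0.0313 hours


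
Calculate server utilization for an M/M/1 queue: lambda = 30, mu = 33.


rho = lambda/mu = 30/33 = 0.9091

0.9091


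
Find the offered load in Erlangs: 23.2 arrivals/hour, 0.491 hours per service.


Offered load a = lambda * E[S] = 23.2 * 0.491 = 11.39 Erlangs

11.39 Erlangs


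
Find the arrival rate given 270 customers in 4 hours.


lambda = total arrivals / time = 270 / 4 = 67.5 per hour

67.5 per hour


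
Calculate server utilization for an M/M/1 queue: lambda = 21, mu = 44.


rho = lambda/mu = 21/44 = 0.4773

0.4773


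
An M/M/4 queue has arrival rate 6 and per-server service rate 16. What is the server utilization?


rho = lambda/(c*mu) = 6/(4*16) = 0.0938

0.0938


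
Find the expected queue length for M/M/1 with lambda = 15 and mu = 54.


rho = 15/54; Lq = rho^2/(1-rho) = 0.11

0.11


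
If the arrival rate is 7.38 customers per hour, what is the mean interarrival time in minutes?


Mean interarrival time = 60/lambda = 60/7.38 = 8.13 minutes

8.13 minutes


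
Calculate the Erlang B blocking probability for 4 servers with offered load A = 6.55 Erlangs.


B(N,A) = (A^N/N!) / sum(A^k/k!, k=0..N) with N=4, A=6.55 = 0.5028

0.5028


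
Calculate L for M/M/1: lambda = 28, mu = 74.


rho = 28/74; L = rho/(1-rho) = 0.61

0.61


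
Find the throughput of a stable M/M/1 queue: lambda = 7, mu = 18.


For a stable queue (lambda < mu), throughput = lambda = 7 per hour

7 per hour


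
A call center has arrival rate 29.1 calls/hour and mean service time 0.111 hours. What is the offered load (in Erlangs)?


Offered load a = lambda * E[S] = 29.1 * 0.111 = 3.23 Erlangs

3.23 Erlangs


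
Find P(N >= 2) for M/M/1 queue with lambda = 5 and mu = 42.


P(N >= 2) = rho^2 = (5/42)^2 = 0.0142

0.0142


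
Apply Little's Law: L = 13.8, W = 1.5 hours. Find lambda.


lambda = L / W = 13.8 / 1.5 = 9.2 per hour

9.2 per hour


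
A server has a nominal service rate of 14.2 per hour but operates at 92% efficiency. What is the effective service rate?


Effective rate = mu * efficiency = 14.2 * 0.92 = 13.06 per hour

13.06 per hour


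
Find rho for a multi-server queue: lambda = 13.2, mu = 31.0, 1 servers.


rho = lambda / (c * mu) = 13.2 / (1 * 31.0) = 0.4258

0.4258


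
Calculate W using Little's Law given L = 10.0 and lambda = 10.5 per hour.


W = L / lambda = 10.0 / 10.5 = 0.9524 hours

0.9524 hours


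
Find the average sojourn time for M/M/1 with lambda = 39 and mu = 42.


W = 1/(mu - lambda) = 1/(42 - 39) = 0.3333 hours

0.3333 hours


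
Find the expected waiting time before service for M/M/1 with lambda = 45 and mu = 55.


rho = 45/55; Wq = rho/(mu - lambda) = 0.0818 hours

0.0818 hours


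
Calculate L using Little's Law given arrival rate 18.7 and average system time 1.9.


L = lambda * W = 18.7 * 1.9 = 35.53

35.53


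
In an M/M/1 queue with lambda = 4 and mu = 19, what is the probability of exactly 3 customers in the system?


rho = 4/19; P(n) = (1-rho)*rho^n = (1-4/19)*(4/19)^3 = 0.0074

0.0074


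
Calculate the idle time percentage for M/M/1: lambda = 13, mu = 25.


Idle fraction = (1 - rho) * 100 = (1 - 13/25) * 100 = 48.0%

48.0%


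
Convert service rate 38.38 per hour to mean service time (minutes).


Mean service time = 60/mu = 60/38.38 = 1.56 minutes

1.56 minutes


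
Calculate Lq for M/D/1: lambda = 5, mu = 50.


M/D/1: Lq = rho^2 / (2*(1-rho)) where rho = 5/50; Lq = 0.01

0.01


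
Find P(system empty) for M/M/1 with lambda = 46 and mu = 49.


P0 = 1 - rho = 1 - 46/49 = 0.0612

0.0612


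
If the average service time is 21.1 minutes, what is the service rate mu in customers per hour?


mu = 60 / avg_service_time = 60 / 21.1 = 2.84 per hour

2.84 per hour


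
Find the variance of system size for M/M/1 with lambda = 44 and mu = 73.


rho = 44/73; Var(N) = rho/(1-rho)^2 = 3.82

3.82


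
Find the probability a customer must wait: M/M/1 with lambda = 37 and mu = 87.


P(wait) = rho = lambda/mu = 37/87 = 0.4253

0.4253


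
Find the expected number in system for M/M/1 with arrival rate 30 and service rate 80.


rho = 30/80; L = rho/(1-rho) = 0.6

0.6


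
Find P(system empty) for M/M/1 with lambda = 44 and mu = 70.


P0 = 1 - rho = 1 - 44/70 = 0.3714

0.3714


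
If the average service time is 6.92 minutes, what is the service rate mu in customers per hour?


mu = 60 / avg_service_time = 60 / 6.92 = 8.67 per hour

8.67 per hour


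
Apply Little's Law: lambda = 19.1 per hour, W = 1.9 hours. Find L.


L = lambda * W = 19.1 * 1.9 = 36.29

36.29


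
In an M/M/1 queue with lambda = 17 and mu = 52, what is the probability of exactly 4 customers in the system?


rho = 17/52; P(n) = (1-rho)*rho^n = (1-17/52)*(17/52)^4 = 0.0077

0.0077


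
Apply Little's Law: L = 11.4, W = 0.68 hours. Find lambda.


lambda = L / W = 11.4 / 0.68 = 16.76 per hour

16.76 per hour


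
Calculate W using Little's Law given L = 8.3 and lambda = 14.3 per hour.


W = L / lambda = 8.3 / 14.3 = 0.5804 hours

0.5804 hours


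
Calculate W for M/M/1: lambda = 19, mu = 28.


W = 1/(mu - lambda) = 1/(28 - 19) = 0.1111 hours

0.1111 hours


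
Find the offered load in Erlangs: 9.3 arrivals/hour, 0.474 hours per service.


Offered load a = lambda * E[S] = 9.3 * 0.474 = 4.41 Erlangs

4.41 Erlangs


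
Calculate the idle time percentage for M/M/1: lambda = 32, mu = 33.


Idle fraction = (1 - rho) * 100 = (1 - 32/33) * 100 = 3.0%

3.0%


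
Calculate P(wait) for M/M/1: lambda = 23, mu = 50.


P(wait) = rho = lambda/mu = 23/50 = 0.46

0.46


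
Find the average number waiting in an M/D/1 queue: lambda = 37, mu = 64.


M/D/1: Lq = rho^2 / (2*(1-rho)) where rho = 37/64; Lq = 0.4

0.4


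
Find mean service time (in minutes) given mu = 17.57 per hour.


Mean service time = 60/mu = 60/17.57 = 3.41 minutes

3.41 minutes


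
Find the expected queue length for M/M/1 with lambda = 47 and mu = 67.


rho = 47/67; Lq = rho^2/(1-rho) = 1.65

1.65


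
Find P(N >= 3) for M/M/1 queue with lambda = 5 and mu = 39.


P(N >= 3) = rho^3 = (5/39)^3 = 0.0021

0.0021


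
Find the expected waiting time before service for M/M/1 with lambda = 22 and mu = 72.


rho = 22/72; Wq = rho/(mu - lambda) = 0.0061 hours

0.0061 hours


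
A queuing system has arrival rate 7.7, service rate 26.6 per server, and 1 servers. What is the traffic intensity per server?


rho = lambda / (c * mu) = 7.7 / (1 * 26.6) = 0.2895

0.2895


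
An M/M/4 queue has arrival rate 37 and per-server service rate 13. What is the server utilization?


rho = lambda/(c*mu) = 37/(4*13) = 0.7115

0.7115


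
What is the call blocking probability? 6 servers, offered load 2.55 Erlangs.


B(N,A) = (A^N/N!) / sum(A^k/k!, k=0..N) with N=6, A=2.55 = 0.0303

0.0303


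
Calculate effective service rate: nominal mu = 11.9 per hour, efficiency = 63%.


Effective rate = mu * efficiency = 11.9 * 0.63 = 7.5 per hour

7.5 per hour


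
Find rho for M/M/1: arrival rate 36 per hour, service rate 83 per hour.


rho = lambda/mu = 36/83 = 0.4337

0.4337


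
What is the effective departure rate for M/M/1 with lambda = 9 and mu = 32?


For a stable queue (lambda < mu), throughput = lambda = 9 per hour

9 per hour


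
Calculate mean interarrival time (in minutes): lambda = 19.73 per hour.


Mean interarrival time = 60/lambda = 60/19.73 = 3.04 minutes

3.04 minutes


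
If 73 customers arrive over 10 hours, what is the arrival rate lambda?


lambda = total arrivals / time = 73 / 10 = 7.3 per hour

7.3 per hour


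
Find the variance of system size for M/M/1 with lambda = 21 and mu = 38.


rho = 21/38; Var(N) = rho/(1-rho)^2 = 2.76

2.76


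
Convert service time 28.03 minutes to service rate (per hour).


mu = 60 / avg_service_time = 60 / 28.03 = 2.14 per hour

2.14 per hour


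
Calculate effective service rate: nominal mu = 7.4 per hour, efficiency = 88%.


Effective rate = mu * efficiency = 7.4 * 0.88 = 6.51 per hour

6.51 per hour


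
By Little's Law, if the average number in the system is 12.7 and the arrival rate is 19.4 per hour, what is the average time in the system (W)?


W = L / lambda = 12.7 / 19.4 = 0.6546 hours

0.6546 hours


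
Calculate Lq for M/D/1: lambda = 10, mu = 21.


M/D/1: Lq = rho^2 / (2*(1-rho)) where rho = 10/21; Lq = 0.22

0.22


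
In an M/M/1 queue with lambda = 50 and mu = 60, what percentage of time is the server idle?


Idle fraction = (1 - rho) * 100 = (1 - 50/60) * 100 = 16.7%

16.7%


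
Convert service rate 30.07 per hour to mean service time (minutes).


Mean service time = 60/mu = 60/30.07 = 2.0 minutes

2.0 minutes


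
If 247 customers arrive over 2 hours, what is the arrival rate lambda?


lambda = total arrivals / time = 247 / 2 = 123.5 per hour

123.5 per hour


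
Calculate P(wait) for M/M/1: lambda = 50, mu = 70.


P(wait) = rho = lambda/mu = 50/70 = 0.7143

0.7143


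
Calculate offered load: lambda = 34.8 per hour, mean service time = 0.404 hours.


Offered load a = lambda * E[S] = 34.8 * 0.404 = 14.06 Erlangs

14.06 Erlangs


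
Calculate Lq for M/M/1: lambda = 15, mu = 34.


rho = 15/34; Lq = rho^2/(1-rho) = 0.35

0.35


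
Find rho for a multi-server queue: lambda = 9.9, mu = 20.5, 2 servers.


rho = lambda / (c * mu) = 9.9 / (2 * 20.5) = 0.2415

0.2415


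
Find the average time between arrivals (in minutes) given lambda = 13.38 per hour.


Mean interarrival time = 60/lambda = 60/13.38 = 4.48 minutes

4.48 minutes


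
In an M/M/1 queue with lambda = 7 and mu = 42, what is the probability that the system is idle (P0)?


P0 = 1 - rho = 1 - 7/42 = 0.8333

0.8333


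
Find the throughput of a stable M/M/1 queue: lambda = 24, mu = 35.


For a stable queue (lambda < mu), throughput = lambda = 24 per hour

24 per hour


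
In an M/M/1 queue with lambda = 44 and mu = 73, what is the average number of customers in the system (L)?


rho = 44/73; L = rho/(1-rho) = 1.52

1.52


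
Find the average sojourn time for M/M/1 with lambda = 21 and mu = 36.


W = 1/(mu - lambda) = 1/(36 - 21) = 0.0667 hours

0.0667 hours


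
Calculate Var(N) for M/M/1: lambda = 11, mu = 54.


rho = 11/54; Var(N) = rho/(1-rho)^2 = 0.32

0.32


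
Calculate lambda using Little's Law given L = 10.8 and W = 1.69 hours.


lambda = L / W = 10.8 / 1.69 = 6.39 per hour

6.39 per hour


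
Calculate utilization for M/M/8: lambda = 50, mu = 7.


rho = lambda/(c*mu) = 50/(8*7) = 0.8929

0.8929


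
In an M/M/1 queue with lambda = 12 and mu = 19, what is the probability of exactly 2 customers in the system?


rho = 12/19; P(n) = (1-rho)*rho^n = (1-12/19)*(12/19)^2 = 0.147

0.147


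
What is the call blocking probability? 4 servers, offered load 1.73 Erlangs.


B(N,A) = (A^N/N!) / sum(A^k/k!, k=0..N) with N=4, A=1.73 = 0.0683

0.0683


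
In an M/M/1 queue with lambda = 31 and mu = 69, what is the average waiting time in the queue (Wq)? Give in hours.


rho = 31/69; Wq = rho/(mu - lambda) = 0.0118 hours

0.0118 hours


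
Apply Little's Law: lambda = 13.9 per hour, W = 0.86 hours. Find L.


L = lambda * W = 13.9 * 0.86 = 11.95

11.95


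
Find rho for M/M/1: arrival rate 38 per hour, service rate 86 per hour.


rho = lambda/mu = 38/86 = 0.4419

0.4419


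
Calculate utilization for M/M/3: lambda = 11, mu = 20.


rho = lambda/(c*mu) = 11/(3*20) = 0.1833

0.1833


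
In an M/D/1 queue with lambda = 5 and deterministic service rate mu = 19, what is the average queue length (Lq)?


M/D/1: Lq = rho^2 / (2*(1-rho)) where rho = 5/19; Lq = 0.05

0.05


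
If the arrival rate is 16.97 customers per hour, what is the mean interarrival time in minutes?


Mean interarrival time = 60/lambda = 60/16.97 = 3.54 minutes

3.54 minutes


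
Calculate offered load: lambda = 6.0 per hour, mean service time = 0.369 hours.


Offered load a = lambda * E[S] = 6.0 * 0.369 = 2.21 Erlangs

2.21 Erlangs


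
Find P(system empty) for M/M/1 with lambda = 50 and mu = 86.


P0 = 1 - rho = 1 - 50/86 = 0.4186

0.4186


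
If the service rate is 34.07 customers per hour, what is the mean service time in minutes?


Mean service time = 60/mu = 60/34.07 = 1.76 minutes

1.76 minutes


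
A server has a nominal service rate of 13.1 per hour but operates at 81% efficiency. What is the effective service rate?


Effective rate = mu * efficiency = 13.1 * 0.81 = 10.61 per hour

10.61 per hour


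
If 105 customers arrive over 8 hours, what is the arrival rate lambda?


lambda = total arrivals / time = 105 / 8 = 13.13 per hour

13.13 per hour


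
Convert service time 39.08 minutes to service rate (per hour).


mu = 60 / avg_service_time = 60 / 39.08 = 1.54 per hour

1.54 per hour


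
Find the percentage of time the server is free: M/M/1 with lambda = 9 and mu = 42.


Idle fraction = (1 - rho) * 100 = (1 - 9/42) * 100 = 78.6%

78.6%


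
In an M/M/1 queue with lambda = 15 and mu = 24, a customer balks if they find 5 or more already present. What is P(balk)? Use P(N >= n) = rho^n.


P(N >= 5) = rho^5 = (15/24)^5 = 0.0954

0.0954


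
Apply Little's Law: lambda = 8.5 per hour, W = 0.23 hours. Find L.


L = lambda * W = 8.5 * 0.23 = 1.96

1.96


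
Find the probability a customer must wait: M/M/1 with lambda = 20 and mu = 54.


P(wait) = rho = lambda/mu = 20/54 = 0.3704

0.3704


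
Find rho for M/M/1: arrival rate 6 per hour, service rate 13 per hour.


rho = lambda/mu = 6/13 = 0.4615

0.4615


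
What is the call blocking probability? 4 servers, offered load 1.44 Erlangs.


B(N,A) = (A^N/N!) / sum(A^k/k!, k=0..N) with N=4, A=1.44 = 0.0431

0.0431


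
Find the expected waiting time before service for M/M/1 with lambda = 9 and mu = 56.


rho = 9/56; Wq = rho/(mu - lambda) = 0.0034 hours

0.0034 hours


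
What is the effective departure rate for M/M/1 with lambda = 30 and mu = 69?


For a stable queue (lambda < mu), throughput = lambda = 30 per hour

30 per hour


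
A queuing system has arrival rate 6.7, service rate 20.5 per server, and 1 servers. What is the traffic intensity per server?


rho = lambda / (c * mu) = 6.7 / (1 * 20.5) = 0.3268

0.3268


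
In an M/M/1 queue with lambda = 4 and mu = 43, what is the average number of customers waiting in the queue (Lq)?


rho = 4/43; Lq = rho^2/(1-rho) = 0.01

0.01


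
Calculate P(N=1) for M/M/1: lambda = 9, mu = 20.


rho = 9/20; P(n) = (1-rho)*rho^n = (1-9/20)*(9/20)^1 = 0.2475

0.2475


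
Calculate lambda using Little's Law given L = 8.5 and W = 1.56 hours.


lambda = L / W = 8.5 / 1.56 = 5.45 per hour

5.45 per hour


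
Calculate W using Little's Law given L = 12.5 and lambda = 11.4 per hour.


W = L / lambda = 12.5 / 11.4 = 1.0965 hours

1.0965 hours


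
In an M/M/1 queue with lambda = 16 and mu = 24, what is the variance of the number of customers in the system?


rho = 16/24; Var(N) = rho/(1-rho)^2 = 6.0

6.0


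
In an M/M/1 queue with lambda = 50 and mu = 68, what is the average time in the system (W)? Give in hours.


W = 1/(mu - lambda) = 1/(68 - 50) = 0.0556 hours

0.0556 hours


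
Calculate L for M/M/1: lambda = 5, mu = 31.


rho = 5/31; L = rho/(1-rho) = 0.19

0.19


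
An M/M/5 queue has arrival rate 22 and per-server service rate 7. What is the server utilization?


rho = lambda/(c*mu) = 22/(5*7) = 0.6286

0.6286


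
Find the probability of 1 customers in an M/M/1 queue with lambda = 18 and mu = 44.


rho = 18/44; P(n) = (1-rho)*rho^n = (1-18/44)*(18/44)^1 = 0.2417

0.2417


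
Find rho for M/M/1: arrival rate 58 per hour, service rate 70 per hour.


rho = lambda/mu = 58/70 = 0.8286

0.8286


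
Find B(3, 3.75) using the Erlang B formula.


B(N,A) = (A^N/N!) / sum(A^k/k!, k=0..N) with N=3, A=3.75 = 0.4273

0.4273


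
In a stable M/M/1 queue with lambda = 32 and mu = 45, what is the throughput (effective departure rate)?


For a stable queue (lambda < mu), throughput = lambda = 32 per hour

32 per hour


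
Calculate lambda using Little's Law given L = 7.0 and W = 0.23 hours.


lambda = L / W = 7.0 / 0.23 = 30.43 per hour

30.43 per hour


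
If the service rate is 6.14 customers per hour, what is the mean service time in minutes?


Mean service time = 60/mu = 60/6.14 = 9.77 minutes

9.77 minutes


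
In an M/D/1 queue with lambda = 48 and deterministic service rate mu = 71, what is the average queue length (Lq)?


M/D/1: Lq = rho^2 / (2*(1-rho)) where rho = 48/71; Lq = 0.71

0.71


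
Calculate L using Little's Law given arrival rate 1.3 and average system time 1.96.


L = lambda * W = 1.3 * 1.96 = 2.55

2.55


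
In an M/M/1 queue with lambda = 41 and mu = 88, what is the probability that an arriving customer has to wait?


P(wait) = rho = lambda/mu = 41/88 = 0.4659

0.4659


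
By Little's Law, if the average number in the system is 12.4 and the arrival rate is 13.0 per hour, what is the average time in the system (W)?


W = L / lambda = 12.4 / 13.0 = 0.9538 hours

0.9538 hours


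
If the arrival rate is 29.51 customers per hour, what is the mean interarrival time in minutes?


Mean interarrival time = 60/lambda = 60/29.51 = 2.03 minutes

2.03 minutes


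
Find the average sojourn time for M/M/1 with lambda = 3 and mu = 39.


W = 1/(mu - lambda) = 1/(39 - 3) = 0.0278 hours

0.0278 hours


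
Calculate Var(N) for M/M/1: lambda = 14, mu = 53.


rho = 14/53; Var(N) = rho/(1-rho)^2 = 0.49

0.49


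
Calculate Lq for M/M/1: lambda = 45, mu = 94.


rho = 45/94; Lq = rho^2/(1-rho) = 0.44

0.44


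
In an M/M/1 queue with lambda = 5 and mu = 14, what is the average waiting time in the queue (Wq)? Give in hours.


rho = 5/14; Wq = rho/(mu - lambda) = 0.0397 hours

0.0397 hours


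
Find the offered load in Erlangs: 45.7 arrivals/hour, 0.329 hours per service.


Offered load a = lambda * E[S] = 45.7 * 0.329 = 15.04 Erlangs

15.04 Erlangs


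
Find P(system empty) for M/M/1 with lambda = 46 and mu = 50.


P0 = 1 - rho = 1 - 46/50 = 0.08

0.08


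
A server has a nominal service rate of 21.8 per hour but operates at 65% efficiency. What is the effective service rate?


Effective rate = mu * efficiency = 21.8 * 0.65 = 14.17 per hour

14.17 per hour


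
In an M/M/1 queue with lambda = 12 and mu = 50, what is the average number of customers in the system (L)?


rho = 12/50; L = rho/(1-rho) = 0.32

0.32


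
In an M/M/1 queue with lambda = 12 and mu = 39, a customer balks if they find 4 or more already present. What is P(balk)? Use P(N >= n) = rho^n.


P(N >= 4) = rho^4 = (12/39)^4 = 0.009

0.009


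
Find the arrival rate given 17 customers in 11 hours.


lambda = total arrivals / time = 17 / 11 = 1.55 per hour

1.55 per hour


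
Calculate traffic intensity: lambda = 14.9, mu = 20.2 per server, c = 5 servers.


rho = lambda / (c * mu) = 14.9 / (5 * 20.2) = 0.1475

0.1475


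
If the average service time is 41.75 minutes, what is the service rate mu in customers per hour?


mu = 60 / avg_service_time = 60 / 41.75 = 1.44 per hour

1.44 per hour


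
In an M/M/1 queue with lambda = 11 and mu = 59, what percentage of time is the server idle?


Idle fraction = (1 - rho) * 100 = (1 - 11/59) * 100 = 81.4%

81.4%


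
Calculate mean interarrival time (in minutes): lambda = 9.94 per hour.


Mean interarrival time = 60/lambda = 60/9.94 = 6.04 minutes

6.04 minutes


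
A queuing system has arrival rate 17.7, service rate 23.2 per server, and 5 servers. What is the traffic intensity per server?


rho = lambda / (c * mu) = 17.7 / (5 * 23.2) = 0.1526

0.1526


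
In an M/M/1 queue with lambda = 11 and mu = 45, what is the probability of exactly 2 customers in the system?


rho = 11/45; P(n) = (1-rho)*rho^n = (1-11/45)*(11/45)^2 = 0.0451

0.0451


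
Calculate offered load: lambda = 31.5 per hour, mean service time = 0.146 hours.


Offered load a = lambda * E[S] = 31.5 * 0.146 = 4.6 Erlangs

4.6 Erlangs


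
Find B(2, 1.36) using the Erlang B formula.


B(N,A) = (A^N/N!) / sum(A^k/k!, k=0..N) with N=2, A=1.36 = 0.2815

0.2815


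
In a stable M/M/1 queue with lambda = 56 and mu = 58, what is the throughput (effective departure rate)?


For a stable queue (lambda < mu), throughput = lambda = 56 per hour

56 per hour


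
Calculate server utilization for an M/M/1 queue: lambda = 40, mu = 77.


rho = lambda/mu = 40/77 = 0.5195

0.5195


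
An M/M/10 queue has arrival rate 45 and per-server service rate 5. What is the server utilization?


rho = lambda/(c*mu) = 45/(10*5) = 0.9

0.9


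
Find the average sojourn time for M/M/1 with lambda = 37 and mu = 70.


W = 1/(mu - lambda) = 1/(70 - 37) = 0.0303 hours

0.0303 hours


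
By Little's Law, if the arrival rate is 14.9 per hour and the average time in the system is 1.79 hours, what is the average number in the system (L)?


L = lambda * W = 14.9 * 1.79 = 26.67

26.67


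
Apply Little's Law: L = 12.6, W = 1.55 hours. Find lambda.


lambda = L / W = 12.6 / 1.55 = 8.13 per hour

8.13 per hour


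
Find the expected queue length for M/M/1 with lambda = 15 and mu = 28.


rho = 15/28; Lq = rho^2/(1-rho) = 0.62

0.62


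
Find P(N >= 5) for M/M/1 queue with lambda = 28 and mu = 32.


P(N >= 5) = rho^5 = (28/32)^5 = 0.5129

0.5129


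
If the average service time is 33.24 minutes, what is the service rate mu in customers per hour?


mu = 60 / avg_service_time = 60 / 33.24 = 1.81 per hour

1.81 per hour


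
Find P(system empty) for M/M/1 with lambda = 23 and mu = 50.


P0 = 1 - rho = 1 - 23/50 = 0.54

0.54


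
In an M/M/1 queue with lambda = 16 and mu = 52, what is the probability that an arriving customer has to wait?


P(wait) = rho = lambda/mu = 16/52 = 0.3077

0.3077


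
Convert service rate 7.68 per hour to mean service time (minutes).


Mean service time = 60/mu = 60/7.68 = 7.81 minutes

7.81 minutes


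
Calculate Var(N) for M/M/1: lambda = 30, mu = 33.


rho = 30/33; Var(N) = rho/(1-rho)^2 = 110.0

110.0


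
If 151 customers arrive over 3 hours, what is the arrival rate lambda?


lambda = total arrivals / time = 151 / 3 = 50.33 per hour

50.33 per hour


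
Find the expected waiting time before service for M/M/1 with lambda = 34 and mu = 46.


rho = 34/46; Wq = rho/(mu - lambda) = 0.0616 hours

0.0616 hours


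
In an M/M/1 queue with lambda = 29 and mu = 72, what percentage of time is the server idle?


Idle fraction = (1 - rho) * 100 = (1 - 29/72) * 100 = 59.7%

59.7%


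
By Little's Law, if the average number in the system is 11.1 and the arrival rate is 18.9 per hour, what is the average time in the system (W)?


W = L / lambda = 11.1 / 18.9 = 0.5873 hours

0.5873 hours


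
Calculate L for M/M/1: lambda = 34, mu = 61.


rho = 34/61; L = rho/(1-rho) = 1.26

1.26


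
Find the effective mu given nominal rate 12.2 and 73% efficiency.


Effective rate = mu * efficiency = 12.2 * 0.73 = 8.91 per hour

8.91 per hour


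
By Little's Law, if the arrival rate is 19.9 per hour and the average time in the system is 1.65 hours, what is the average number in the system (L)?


L = lambda * W = 19.9 * 1.65 = 32.84

32.84


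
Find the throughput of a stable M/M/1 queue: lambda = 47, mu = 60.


For a stable queue (lambda < mu), throughput = lambda = 47 per hour

47 per hour


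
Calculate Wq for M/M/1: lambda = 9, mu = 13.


rho = 9/13; Wq = rho/(mu - lambda) = 0.1731 hours

0.1731 hours


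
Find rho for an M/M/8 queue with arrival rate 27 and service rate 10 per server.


rho = lambda/(c*mu) = 27/(8*10) = 0.3375

0.3375


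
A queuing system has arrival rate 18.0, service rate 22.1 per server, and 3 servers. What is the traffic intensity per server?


rho = lambda / (c * mu) = 18.0 / (3 * 22.1) = 0.2715

0.2715


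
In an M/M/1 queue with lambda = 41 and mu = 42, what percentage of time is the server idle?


Idle fraction = (1 - rho) * 100 = (1 - 41/42) * 100 = 2.4%

2.4%


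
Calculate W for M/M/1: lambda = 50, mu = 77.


W = 1/(mu - lambda) = 1/(77 - 50) = 0.037 hours

0.037 hours


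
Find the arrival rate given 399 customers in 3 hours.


lambda = total arrivals / time = 399 / 3 = 133.0 per hour

133.0 per hour


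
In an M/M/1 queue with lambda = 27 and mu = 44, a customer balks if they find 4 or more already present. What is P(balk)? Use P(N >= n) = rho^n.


P(N >= 4) = rho^4 = (27/44)^4 = 0.1418

0.1418


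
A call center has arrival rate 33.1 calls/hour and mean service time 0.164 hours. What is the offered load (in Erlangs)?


Offered load a = lambda * E[S] = 33.1 * 0.164 = 5.43 Erlangs

5.43 Erlangs


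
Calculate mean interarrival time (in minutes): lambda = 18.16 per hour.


Mean interarrival time = 60/lambda = 60/18.16 = 3.3 minutes

3.3 minutes


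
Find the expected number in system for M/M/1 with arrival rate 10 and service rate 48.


rho = 10/48; L = rho/(1-rho) = 0.26

0.26


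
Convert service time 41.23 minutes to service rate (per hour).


mu = 60 / avg_service_time = 60 / 41.23 = 1.46 per hour

1.46 per hour


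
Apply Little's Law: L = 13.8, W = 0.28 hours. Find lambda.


lambda = L / W = 13.8 / 0.28 = 49.29 per hour

49.29 per hour


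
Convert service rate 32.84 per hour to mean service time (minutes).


Mean service time = 60/mu = 60/32.84 = 1.83 minutes

1.83 minutes


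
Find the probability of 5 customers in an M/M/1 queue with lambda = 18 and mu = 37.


rho = 18/37; P(n) = (1-rho)*rho^n = (1-18/37)*(18/37)^5 = 0.014

0.014


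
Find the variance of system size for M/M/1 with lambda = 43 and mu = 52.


rho = 43/52; Var(N) = rho/(1-rho)^2 = 27.6

27.6


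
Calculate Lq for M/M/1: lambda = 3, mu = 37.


rho = 3/37; Lq = rho^2/(1-rho) = 0.01

0.01


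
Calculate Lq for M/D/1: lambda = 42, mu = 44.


M/D/1: Lq = rho^2 / (2*(1-rho)) where rho = 42/44; Lq = 10.02

10.02
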